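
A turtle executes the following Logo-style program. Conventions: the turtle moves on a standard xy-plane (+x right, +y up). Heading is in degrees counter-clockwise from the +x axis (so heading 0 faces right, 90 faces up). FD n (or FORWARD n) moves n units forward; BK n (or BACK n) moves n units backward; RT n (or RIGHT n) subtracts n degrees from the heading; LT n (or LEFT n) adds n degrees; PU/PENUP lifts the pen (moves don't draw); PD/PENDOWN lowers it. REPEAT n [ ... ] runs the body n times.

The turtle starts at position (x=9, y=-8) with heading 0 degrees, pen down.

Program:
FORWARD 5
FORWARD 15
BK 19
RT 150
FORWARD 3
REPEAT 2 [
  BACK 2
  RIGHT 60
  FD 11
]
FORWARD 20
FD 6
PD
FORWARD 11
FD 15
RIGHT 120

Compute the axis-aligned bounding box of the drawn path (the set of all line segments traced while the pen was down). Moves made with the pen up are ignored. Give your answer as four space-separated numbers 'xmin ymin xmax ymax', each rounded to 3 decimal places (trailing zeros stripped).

Answer: -0.392 -9.5 29 59

Derivation:
Executing turtle program step by step:
Start: pos=(9,-8), heading=0, pen down
FD 5: (9,-8) -> (14,-8) [heading=0, draw]
FD 15: (14,-8) -> (29,-8) [heading=0, draw]
BK 19: (29,-8) -> (10,-8) [heading=0, draw]
RT 150: heading 0 -> 210
FD 3: (10,-8) -> (7.402,-9.5) [heading=210, draw]
REPEAT 2 [
  -- iteration 1/2 --
  BK 2: (7.402,-9.5) -> (9.134,-8.5) [heading=210, draw]
  RT 60: heading 210 -> 150
  FD 11: (9.134,-8.5) -> (-0.392,-3) [heading=150, draw]
  -- iteration 2/2 --
  BK 2: (-0.392,-3) -> (1.34,-4) [heading=150, draw]
  RT 60: heading 150 -> 90
  FD 11: (1.34,-4) -> (1.34,7) [heading=90, draw]
]
FD 20: (1.34,7) -> (1.34,27) [heading=90, draw]
FD 6: (1.34,27) -> (1.34,33) [heading=90, draw]
PD: pen down
FD 11: (1.34,33) -> (1.34,44) [heading=90, draw]
FD 15: (1.34,44) -> (1.34,59) [heading=90, draw]
RT 120: heading 90 -> 330
Final: pos=(1.34,59), heading=330, 12 segment(s) drawn

Segment endpoints: x in {-0.392, 1.34, 1.34, 1.34, 1.34, 1.34, 1.34, 7.402, 9, 9.134, 10, 14, 29}, y in {-9.5, -8.5, -8, -4, -3, 7, 27, 33, 44, 59}
xmin=-0.392, ymin=-9.5, xmax=29, ymax=59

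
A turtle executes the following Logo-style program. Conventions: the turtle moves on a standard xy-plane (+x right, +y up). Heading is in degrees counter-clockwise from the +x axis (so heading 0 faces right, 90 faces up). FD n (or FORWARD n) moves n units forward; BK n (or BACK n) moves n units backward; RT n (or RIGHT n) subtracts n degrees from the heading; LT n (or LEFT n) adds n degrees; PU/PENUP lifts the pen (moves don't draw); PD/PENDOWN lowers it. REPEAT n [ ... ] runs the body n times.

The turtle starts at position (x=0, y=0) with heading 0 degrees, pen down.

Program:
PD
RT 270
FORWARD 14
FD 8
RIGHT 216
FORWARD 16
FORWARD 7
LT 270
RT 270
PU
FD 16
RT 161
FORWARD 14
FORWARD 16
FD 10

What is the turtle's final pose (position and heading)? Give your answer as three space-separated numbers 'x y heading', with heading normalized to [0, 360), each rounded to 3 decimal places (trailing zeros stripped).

Answer: -11.229 28.701 73

Derivation:
Executing turtle program step by step:
Start: pos=(0,0), heading=0, pen down
PD: pen down
RT 270: heading 0 -> 90
FD 14: (0,0) -> (0,14) [heading=90, draw]
FD 8: (0,14) -> (0,22) [heading=90, draw]
RT 216: heading 90 -> 234
FD 16: (0,22) -> (-9.405,9.056) [heading=234, draw]
FD 7: (-9.405,9.056) -> (-13.519,3.393) [heading=234, draw]
LT 270: heading 234 -> 144
RT 270: heading 144 -> 234
PU: pen up
FD 16: (-13.519,3.393) -> (-22.924,-9.552) [heading=234, move]
RT 161: heading 234 -> 73
FD 14: (-22.924,-9.552) -> (-18.83,3.837) [heading=73, move]
FD 16: (-18.83,3.837) -> (-14.152,19.137) [heading=73, move]
FD 10: (-14.152,19.137) -> (-11.229,28.701) [heading=73, move]
Final: pos=(-11.229,28.701), heading=73, 4 segment(s) drawn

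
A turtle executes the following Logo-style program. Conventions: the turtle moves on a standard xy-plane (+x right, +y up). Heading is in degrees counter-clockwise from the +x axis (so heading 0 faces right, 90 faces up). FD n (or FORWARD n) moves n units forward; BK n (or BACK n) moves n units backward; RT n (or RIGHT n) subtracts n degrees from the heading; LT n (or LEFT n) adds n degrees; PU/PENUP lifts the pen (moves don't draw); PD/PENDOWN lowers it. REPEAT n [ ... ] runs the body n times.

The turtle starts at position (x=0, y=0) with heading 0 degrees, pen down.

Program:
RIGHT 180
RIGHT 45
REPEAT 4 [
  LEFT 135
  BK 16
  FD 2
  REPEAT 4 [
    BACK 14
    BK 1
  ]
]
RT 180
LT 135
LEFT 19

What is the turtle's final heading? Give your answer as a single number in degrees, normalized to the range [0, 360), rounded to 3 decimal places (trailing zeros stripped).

Answer: 289

Derivation:
Executing turtle program step by step:
Start: pos=(0,0), heading=0, pen down
RT 180: heading 0 -> 180
RT 45: heading 180 -> 135
REPEAT 4 [
  -- iteration 1/4 --
  LT 135: heading 135 -> 270
  BK 16: (0,0) -> (0,16) [heading=270, draw]
  FD 2: (0,16) -> (0,14) [heading=270, draw]
  REPEAT 4 [
    -- iteration 1/4 --
    BK 14: (0,14) -> (0,28) [heading=270, draw]
    BK 1: (0,28) -> (0,29) [heading=270, draw]
    -- iteration 2/4 --
    BK 14: (0,29) -> (0,43) [heading=270, draw]
    BK 1: (0,43) -> (0,44) [heading=270, draw]
    -- iteration 3/4 --
    BK 14: (0,44) -> (0,58) [heading=270, draw]
    BK 1: (0,58) -> (0,59) [heading=270, draw]
    -- iteration 4/4 --
    BK 14: (0,59) -> (0,73) [heading=270, draw]
    BK 1: (0,73) -> (0,74) [heading=270, draw]
  ]
  -- iteration 2/4 --
  LT 135: heading 270 -> 45
  BK 16: (0,74) -> (-11.314,62.686) [heading=45, draw]
  FD 2: (-11.314,62.686) -> (-9.899,64.101) [heading=45, draw]
  REPEAT 4 [
    -- iteration 1/4 --
    BK 14: (-9.899,64.101) -> (-19.799,54.201) [heading=45, draw]
    BK 1: (-19.799,54.201) -> (-20.506,53.494) [heading=45, draw]
    -- iteration 2/4 --
    BK 14: (-20.506,53.494) -> (-30.406,43.594) [heading=45, draw]
    BK 1: (-30.406,43.594) -> (-31.113,42.887) [heading=45, draw]
    -- iteration 3/4 --
    BK 14: (-31.113,42.887) -> (-41.012,32.988) [heading=45, draw]
    BK 1: (-41.012,32.988) -> (-41.719,32.281) [heading=45, draw]
    -- iteration 4/4 --
    BK 14: (-41.719,32.281) -> (-51.619,22.381) [heading=45, draw]
    BK 1: (-51.619,22.381) -> (-52.326,21.674) [heading=45, draw]
  ]
  -- iteration 3/4 --
  LT 135: heading 45 -> 180
  BK 16: (-52.326,21.674) -> (-36.326,21.674) [heading=180, draw]
  FD 2: (-36.326,21.674) -> (-38.326,21.674) [heading=180, draw]
  REPEAT 4 [
    -- iteration 1/4 --
    BK 14: (-38.326,21.674) -> (-24.326,21.674) [heading=180, draw]
    BK 1: (-24.326,21.674) -> (-23.326,21.674) [heading=180, draw]
    -- iteration 2/4 --
    BK 14: (-23.326,21.674) -> (-9.326,21.674) [heading=180, draw]
    BK 1: (-9.326,21.674) -> (-8.326,21.674) [heading=180, draw]
    -- iteration 3/4 --
    BK 14: (-8.326,21.674) -> (5.674,21.674) [heading=180, draw]
    BK 1: (5.674,21.674) -> (6.674,21.674) [heading=180, draw]
    -- iteration 4/4 --
    BK 14: (6.674,21.674) -> (20.674,21.674) [heading=180, draw]
    BK 1: (20.674,21.674) -> (21.674,21.674) [heading=180, draw]
  ]
  -- iteration 4/4 --
  LT 135: heading 180 -> 315
  BK 16: (21.674,21.674) -> (10.36,32.988) [heading=315, draw]
  FD 2: (10.36,32.988) -> (11.775,31.574) [heading=315, draw]
  REPEAT 4 [
    -- iteration 1/4 --
    BK 14: (11.775,31.574) -> (1.875,41.473) [heading=315, draw]
    BK 1: (1.875,41.473) -> (1.168,42.18) [heading=315, draw]
    -- iteration 2/4 --
    BK 14: (1.168,42.18) -> (-8.731,52.08) [heading=315, draw]
    BK 1: (-8.731,52.08) -> (-9.439,52.787) [heading=315, draw]
    -- iteration 3/4 --
    BK 14: (-9.439,52.787) -> (-19.338,62.686) [heading=315, draw]
    BK 1: (-19.338,62.686) -> (-20.045,63.393) [heading=315, draw]
    -- iteration 4/4 --
    BK 14: (-20.045,63.393) -> (-29.945,73.293) [heading=315, draw]
    BK 1: (-29.945,73.293) -> (-30.652,74) [heading=315, draw]
  ]
]
RT 180: heading 315 -> 135
LT 135: heading 135 -> 270
LT 19: heading 270 -> 289
Final: pos=(-30.652,74), heading=289, 40 segment(s) drawn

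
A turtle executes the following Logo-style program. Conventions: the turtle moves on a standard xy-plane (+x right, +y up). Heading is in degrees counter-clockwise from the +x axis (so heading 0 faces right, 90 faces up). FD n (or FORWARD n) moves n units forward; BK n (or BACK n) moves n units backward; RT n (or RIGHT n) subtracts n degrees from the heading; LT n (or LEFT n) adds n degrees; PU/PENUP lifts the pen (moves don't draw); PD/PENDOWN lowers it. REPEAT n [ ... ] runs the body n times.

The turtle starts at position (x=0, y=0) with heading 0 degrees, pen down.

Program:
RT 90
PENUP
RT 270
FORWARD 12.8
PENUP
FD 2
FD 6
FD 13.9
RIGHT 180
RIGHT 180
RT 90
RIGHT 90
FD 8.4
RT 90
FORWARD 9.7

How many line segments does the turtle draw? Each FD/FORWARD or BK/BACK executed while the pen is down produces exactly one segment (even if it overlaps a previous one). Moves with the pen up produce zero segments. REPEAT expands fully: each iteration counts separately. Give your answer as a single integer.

Answer: 0

Derivation:
Executing turtle program step by step:
Start: pos=(0,0), heading=0, pen down
RT 90: heading 0 -> 270
PU: pen up
RT 270: heading 270 -> 0
FD 12.8: (0,0) -> (12.8,0) [heading=0, move]
PU: pen up
FD 2: (12.8,0) -> (14.8,0) [heading=0, move]
FD 6: (14.8,0) -> (20.8,0) [heading=0, move]
FD 13.9: (20.8,0) -> (34.7,0) [heading=0, move]
RT 180: heading 0 -> 180
RT 180: heading 180 -> 0
RT 90: heading 0 -> 270
RT 90: heading 270 -> 180
FD 8.4: (34.7,0) -> (26.3,0) [heading=180, move]
RT 90: heading 180 -> 90
FD 9.7: (26.3,0) -> (26.3,9.7) [heading=90, move]
Final: pos=(26.3,9.7), heading=90, 0 segment(s) drawn
Segments drawn: 0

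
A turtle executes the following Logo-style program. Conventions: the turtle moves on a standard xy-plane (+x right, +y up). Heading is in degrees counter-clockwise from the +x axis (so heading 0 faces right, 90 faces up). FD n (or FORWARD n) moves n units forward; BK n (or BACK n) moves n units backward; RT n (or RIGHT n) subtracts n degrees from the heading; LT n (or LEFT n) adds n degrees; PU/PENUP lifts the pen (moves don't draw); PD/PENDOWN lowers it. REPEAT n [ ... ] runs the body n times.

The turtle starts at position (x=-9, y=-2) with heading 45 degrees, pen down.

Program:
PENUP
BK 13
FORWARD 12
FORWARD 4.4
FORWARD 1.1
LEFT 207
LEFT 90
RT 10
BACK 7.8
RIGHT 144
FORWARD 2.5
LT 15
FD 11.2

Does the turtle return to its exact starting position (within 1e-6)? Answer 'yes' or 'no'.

Executing turtle program step by step:
Start: pos=(-9,-2), heading=45, pen down
PU: pen up
BK 13: (-9,-2) -> (-18.192,-11.192) [heading=45, move]
FD 12: (-18.192,-11.192) -> (-9.707,-2.707) [heading=45, move]
FD 4.4: (-9.707,-2.707) -> (-6.596,0.404) [heading=45, move]
FD 1.1: (-6.596,0.404) -> (-5.818,1.182) [heading=45, move]
LT 207: heading 45 -> 252
LT 90: heading 252 -> 342
RT 10: heading 342 -> 332
BK 7.8: (-5.818,1.182) -> (-12.705,4.844) [heading=332, move]
RT 144: heading 332 -> 188
FD 2.5: (-12.705,4.844) -> (-15.181,4.496) [heading=188, move]
LT 15: heading 188 -> 203
FD 11.2: (-15.181,4.496) -> (-25.49,0.12) [heading=203, move]
Final: pos=(-25.49,0.12), heading=203, 0 segment(s) drawn

Start position: (-9, -2)
Final position: (-25.49, 0.12)
Distance = 16.626; >= 1e-6 -> NOT closed

Answer: no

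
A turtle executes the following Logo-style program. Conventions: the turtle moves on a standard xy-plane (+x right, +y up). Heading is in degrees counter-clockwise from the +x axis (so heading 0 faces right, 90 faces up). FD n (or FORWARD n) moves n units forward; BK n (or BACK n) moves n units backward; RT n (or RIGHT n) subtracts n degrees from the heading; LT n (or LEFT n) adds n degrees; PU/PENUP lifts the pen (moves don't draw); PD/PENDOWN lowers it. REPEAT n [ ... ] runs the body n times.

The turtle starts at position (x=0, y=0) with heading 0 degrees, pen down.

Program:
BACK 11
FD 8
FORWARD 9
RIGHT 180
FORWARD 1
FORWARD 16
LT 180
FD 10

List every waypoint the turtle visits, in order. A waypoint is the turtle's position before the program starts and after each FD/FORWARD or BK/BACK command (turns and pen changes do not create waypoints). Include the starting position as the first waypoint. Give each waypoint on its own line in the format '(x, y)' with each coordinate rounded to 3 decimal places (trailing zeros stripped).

Answer: (0, 0)
(-11, 0)
(-3, 0)
(6, 0)
(5, 0)
(-11, 0)
(-1, 0)

Derivation:
Executing turtle program step by step:
Start: pos=(0,0), heading=0, pen down
BK 11: (0,0) -> (-11,0) [heading=0, draw]
FD 8: (-11,0) -> (-3,0) [heading=0, draw]
FD 9: (-3,0) -> (6,0) [heading=0, draw]
RT 180: heading 0 -> 180
FD 1: (6,0) -> (5,0) [heading=180, draw]
FD 16: (5,0) -> (-11,0) [heading=180, draw]
LT 180: heading 180 -> 0
FD 10: (-11,0) -> (-1,0) [heading=0, draw]
Final: pos=(-1,0), heading=0, 6 segment(s) drawn
Waypoints (7 total):
(0, 0)
(-11, 0)
(-3, 0)
(6, 0)
(5, 0)
(-11, 0)
(-1, 0)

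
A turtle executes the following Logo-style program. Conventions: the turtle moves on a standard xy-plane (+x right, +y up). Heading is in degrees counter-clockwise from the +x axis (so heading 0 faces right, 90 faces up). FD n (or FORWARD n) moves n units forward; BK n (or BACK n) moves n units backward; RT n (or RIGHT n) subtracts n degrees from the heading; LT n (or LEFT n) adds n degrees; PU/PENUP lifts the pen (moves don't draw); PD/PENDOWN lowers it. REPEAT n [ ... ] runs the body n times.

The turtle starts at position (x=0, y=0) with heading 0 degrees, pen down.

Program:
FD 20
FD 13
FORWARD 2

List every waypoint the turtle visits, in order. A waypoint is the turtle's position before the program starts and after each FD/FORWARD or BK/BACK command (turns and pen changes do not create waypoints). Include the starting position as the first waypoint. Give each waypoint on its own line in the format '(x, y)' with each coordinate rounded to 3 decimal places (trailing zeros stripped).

Executing turtle program step by step:
Start: pos=(0,0), heading=0, pen down
FD 20: (0,0) -> (20,0) [heading=0, draw]
FD 13: (20,0) -> (33,0) [heading=0, draw]
FD 2: (33,0) -> (35,0) [heading=0, draw]
Final: pos=(35,0), heading=0, 3 segment(s) drawn
Waypoints (4 total):
(0, 0)
(20, 0)
(33, 0)
(35, 0)

Answer: (0, 0)
(20, 0)
(33, 0)
(35, 0)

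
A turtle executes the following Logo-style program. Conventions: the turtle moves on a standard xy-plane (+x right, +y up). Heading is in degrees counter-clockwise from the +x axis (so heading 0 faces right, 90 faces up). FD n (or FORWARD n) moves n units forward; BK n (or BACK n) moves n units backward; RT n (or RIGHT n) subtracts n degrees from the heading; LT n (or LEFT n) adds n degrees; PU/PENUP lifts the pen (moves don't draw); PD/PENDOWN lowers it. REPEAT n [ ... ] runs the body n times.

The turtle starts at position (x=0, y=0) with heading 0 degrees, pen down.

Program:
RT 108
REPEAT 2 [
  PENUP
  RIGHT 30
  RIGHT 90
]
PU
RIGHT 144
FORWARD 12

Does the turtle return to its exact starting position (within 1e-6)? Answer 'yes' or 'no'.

Executing turtle program step by step:
Start: pos=(0,0), heading=0, pen down
RT 108: heading 0 -> 252
REPEAT 2 [
  -- iteration 1/2 --
  PU: pen up
  RT 30: heading 252 -> 222
  RT 90: heading 222 -> 132
  -- iteration 2/2 --
  PU: pen up
  RT 30: heading 132 -> 102
  RT 90: heading 102 -> 12
]
PU: pen up
RT 144: heading 12 -> 228
FD 12: (0,0) -> (-8.03,-8.918) [heading=228, move]
Final: pos=(-8.03,-8.918), heading=228, 0 segment(s) drawn

Start position: (0, 0)
Final position: (-8.03, -8.918)
Distance = 12; >= 1e-6 -> NOT closed

Answer: no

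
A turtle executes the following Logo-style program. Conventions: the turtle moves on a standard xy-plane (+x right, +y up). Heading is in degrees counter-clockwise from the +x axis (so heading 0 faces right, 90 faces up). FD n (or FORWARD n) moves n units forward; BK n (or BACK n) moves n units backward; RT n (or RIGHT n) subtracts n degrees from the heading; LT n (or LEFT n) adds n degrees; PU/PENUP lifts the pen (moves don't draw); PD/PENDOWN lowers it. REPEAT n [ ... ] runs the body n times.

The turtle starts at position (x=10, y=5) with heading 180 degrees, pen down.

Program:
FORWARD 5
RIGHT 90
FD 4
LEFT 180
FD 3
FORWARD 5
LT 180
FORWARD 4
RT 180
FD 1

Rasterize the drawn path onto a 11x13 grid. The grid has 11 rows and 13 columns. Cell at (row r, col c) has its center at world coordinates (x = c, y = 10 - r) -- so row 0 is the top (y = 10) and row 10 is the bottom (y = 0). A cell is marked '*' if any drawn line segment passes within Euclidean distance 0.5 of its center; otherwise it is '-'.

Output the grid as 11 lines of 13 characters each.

Segment 0: (10,5) -> (5,5)
Segment 1: (5,5) -> (5,9)
Segment 2: (5,9) -> (5,6)
Segment 3: (5,6) -> (5,1)
Segment 4: (5,1) -> (5,5)
Segment 5: (5,5) -> (5,4)

Answer: -------------
-----*-------
-----*-------
-----*-------
-----*-------
-----******--
-----*-------
-----*-------
-----*-------
-----*-------
-------------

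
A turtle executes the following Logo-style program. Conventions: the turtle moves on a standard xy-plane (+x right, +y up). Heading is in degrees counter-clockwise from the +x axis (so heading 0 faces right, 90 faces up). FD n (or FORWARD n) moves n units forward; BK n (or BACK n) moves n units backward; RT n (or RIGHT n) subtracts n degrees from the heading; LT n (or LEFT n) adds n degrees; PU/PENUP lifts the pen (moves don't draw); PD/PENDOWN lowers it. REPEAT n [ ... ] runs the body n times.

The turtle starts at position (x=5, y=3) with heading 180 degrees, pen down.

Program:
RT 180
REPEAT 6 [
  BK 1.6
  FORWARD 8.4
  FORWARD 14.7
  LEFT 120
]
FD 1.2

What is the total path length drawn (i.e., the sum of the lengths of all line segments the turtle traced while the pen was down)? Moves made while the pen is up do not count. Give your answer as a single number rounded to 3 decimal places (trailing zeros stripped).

Answer: 149.4

Derivation:
Executing turtle program step by step:
Start: pos=(5,3), heading=180, pen down
RT 180: heading 180 -> 0
REPEAT 6 [
  -- iteration 1/6 --
  BK 1.6: (5,3) -> (3.4,3) [heading=0, draw]
  FD 8.4: (3.4,3) -> (11.8,3) [heading=0, draw]
  FD 14.7: (11.8,3) -> (26.5,3) [heading=0, draw]
  LT 120: heading 0 -> 120
  -- iteration 2/6 --
  BK 1.6: (26.5,3) -> (27.3,1.614) [heading=120, draw]
  FD 8.4: (27.3,1.614) -> (23.1,8.889) [heading=120, draw]
  FD 14.7: (23.1,8.889) -> (15.75,21.62) [heading=120, draw]
  LT 120: heading 120 -> 240
  -- iteration 3/6 --
  BK 1.6: (15.75,21.62) -> (16.55,23.005) [heading=240, draw]
  FD 8.4: (16.55,23.005) -> (12.35,15.731) [heading=240, draw]
  FD 14.7: (12.35,15.731) -> (5,3) [heading=240, draw]
  LT 120: heading 240 -> 0
  -- iteration 4/6 --
  BK 1.6: (5,3) -> (3.4,3) [heading=0, draw]
  FD 8.4: (3.4,3) -> (11.8,3) [heading=0, draw]
  FD 14.7: (11.8,3) -> (26.5,3) [heading=0, draw]
  LT 120: heading 0 -> 120
  -- iteration 5/6 --
  BK 1.6: (26.5,3) -> (27.3,1.614) [heading=120, draw]
  FD 8.4: (27.3,1.614) -> (23.1,8.889) [heading=120, draw]
  FD 14.7: (23.1,8.889) -> (15.75,21.62) [heading=120, draw]
  LT 120: heading 120 -> 240
  -- iteration 6/6 --
  BK 1.6: (15.75,21.62) -> (16.55,23.005) [heading=240, draw]
  FD 8.4: (16.55,23.005) -> (12.35,15.731) [heading=240, draw]
  FD 14.7: (12.35,15.731) -> (5,3) [heading=240, draw]
  LT 120: heading 240 -> 0
]
FD 1.2: (5,3) -> (6.2,3) [heading=0, draw]
Final: pos=(6.2,3), heading=0, 19 segment(s) drawn

Segment lengths:
  seg 1: (5,3) -> (3.4,3), length = 1.6
  seg 2: (3.4,3) -> (11.8,3), length = 8.4
  seg 3: (11.8,3) -> (26.5,3), length = 14.7
  seg 4: (26.5,3) -> (27.3,1.614), length = 1.6
  seg 5: (27.3,1.614) -> (23.1,8.889), length = 8.4
  seg 6: (23.1,8.889) -> (15.75,21.62), length = 14.7
  seg 7: (15.75,21.62) -> (16.55,23.005), length = 1.6
  seg 8: (16.55,23.005) -> (12.35,15.731), length = 8.4
  seg 9: (12.35,15.731) -> (5,3), length = 14.7
  seg 10: (5,3) -> (3.4,3), length = 1.6
  seg 11: (3.4,3) -> (11.8,3), length = 8.4
  seg 12: (11.8,3) -> (26.5,3), length = 14.7
  seg 13: (26.5,3) -> (27.3,1.614), length = 1.6
  seg 14: (27.3,1.614) -> (23.1,8.889), length = 8.4
  seg 15: (23.1,8.889) -> (15.75,21.62), length = 14.7
  seg 16: (15.75,21.62) -> (16.55,23.005), length = 1.6
  seg 17: (16.55,23.005) -> (12.35,15.731), length = 8.4
  seg 18: (12.35,15.731) -> (5,3), length = 14.7
  seg 19: (5,3) -> (6.2,3), length = 1.2
Total = 149.4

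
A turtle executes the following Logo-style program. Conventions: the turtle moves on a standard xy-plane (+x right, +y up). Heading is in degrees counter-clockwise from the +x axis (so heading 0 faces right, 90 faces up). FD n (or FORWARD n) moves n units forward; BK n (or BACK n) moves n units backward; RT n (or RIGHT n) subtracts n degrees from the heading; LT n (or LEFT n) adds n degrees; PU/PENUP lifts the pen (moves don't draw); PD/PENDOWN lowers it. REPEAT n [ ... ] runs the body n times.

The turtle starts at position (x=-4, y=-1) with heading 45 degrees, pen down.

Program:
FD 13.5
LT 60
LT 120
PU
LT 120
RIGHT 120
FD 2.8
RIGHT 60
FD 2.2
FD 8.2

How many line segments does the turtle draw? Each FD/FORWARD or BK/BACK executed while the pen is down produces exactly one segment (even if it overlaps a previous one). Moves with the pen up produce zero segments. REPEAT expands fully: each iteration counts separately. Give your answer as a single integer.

Executing turtle program step by step:
Start: pos=(-4,-1), heading=45, pen down
FD 13.5: (-4,-1) -> (5.546,8.546) [heading=45, draw]
LT 60: heading 45 -> 105
LT 120: heading 105 -> 225
PU: pen up
LT 120: heading 225 -> 345
RT 120: heading 345 -> 225
FD 2.8: (5.546,8.546) -> (3.566,6.566) [heading=225, move]
RT 60: heading 225 -> 165
FD 2.2: (3.566,6.566) -> (1.441,7.135) [heading=165, move]
FD 8.2: (1.441,7.135) -> (-6.48,9.258) [heading=165, move]
Final: pos=(-6.48,9.258), heading=165, 1 segment(s) drawn
Segments drawn: 1

Answer: 1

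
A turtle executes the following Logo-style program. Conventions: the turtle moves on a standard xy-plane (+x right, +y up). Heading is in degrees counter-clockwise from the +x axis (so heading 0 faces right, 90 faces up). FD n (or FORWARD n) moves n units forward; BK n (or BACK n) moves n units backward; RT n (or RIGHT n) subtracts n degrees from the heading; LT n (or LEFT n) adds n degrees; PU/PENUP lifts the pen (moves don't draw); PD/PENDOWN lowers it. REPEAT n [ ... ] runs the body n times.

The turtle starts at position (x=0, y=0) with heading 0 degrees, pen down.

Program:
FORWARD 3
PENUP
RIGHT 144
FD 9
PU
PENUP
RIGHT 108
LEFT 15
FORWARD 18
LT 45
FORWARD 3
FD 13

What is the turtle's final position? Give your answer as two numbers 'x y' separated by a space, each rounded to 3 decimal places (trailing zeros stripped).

Answer: -29.735 13.133

Derivation:
Executing turtle program step by step:
Start: pos=(0,0), heading=0, pen down
FD 3: (0,0) -> (3,0) [heading=0, draw]
PU: pen up
RT 144: heading 0 -> 216
FD 9: (3,0) -> (-4.281,-5.29) [heading=216, move]
PU: pen up
PU: pen up
RT 108: heading 216 -> 108
LT 15: heading 108 -> 123
FD 18: (-4.281,-5.29) -> (-14.085,9.806) [heading=123, move]
LT 45: heading 123 -> 168
FD 3: (-14.085,9.806) -> (-17.019,10.43) [heading=168, move]
FD 13: (-17.019,10.43) -> (-29.735,13.133) [heading=168, move]
Final: pos=(-29.735,13.133), heading=168, 1 segment(s) drawn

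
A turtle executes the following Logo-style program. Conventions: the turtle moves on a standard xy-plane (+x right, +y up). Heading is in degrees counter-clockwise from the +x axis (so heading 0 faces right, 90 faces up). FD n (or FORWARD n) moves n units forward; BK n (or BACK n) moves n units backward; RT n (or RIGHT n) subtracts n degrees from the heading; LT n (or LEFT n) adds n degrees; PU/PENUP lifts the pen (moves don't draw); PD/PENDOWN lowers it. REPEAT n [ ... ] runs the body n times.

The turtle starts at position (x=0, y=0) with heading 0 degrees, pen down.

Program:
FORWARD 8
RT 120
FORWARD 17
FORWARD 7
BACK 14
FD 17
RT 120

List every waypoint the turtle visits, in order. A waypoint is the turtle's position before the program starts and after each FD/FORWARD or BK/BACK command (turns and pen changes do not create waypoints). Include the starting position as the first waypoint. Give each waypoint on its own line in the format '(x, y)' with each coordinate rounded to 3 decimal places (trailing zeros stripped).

Answer: (0, 0)
(8, 0)
(-0.5, -14.722)
(-4, -20.785)
(3, -8.66)
(-5.5, -23.383)

Derivation:
Executing turtle program step by step:
Start: pos=(0,0), heading=0, pen down
FD 8: (0,0) -> (8,0) [heading=0, draw]
RT 120: heading 0 -> 240
FD 17: (8,0) -> (-0.5,-14.722) [heading=240, draw]
FD 7: (-0.5,-14.722) -> (-4,-20.785) [heading=240, draw]
BK 14: (-4,-20.785) -> (3,-8.66) [heading=240, draw]
FD 17: (3,-8.66) -> (-5.5,-23.383) [heading=240, draw]
RT 120: heading 240 -> 120
Final: pos=(-5.5,-23.383), heading=120, 5 segment(s) drawn
Waypoints (6 total):
(0, 0)
(8, 0)
(-0.5, -14.722)
(-4, -20.785)
(3, -8.66)
(-5.5, -23.383)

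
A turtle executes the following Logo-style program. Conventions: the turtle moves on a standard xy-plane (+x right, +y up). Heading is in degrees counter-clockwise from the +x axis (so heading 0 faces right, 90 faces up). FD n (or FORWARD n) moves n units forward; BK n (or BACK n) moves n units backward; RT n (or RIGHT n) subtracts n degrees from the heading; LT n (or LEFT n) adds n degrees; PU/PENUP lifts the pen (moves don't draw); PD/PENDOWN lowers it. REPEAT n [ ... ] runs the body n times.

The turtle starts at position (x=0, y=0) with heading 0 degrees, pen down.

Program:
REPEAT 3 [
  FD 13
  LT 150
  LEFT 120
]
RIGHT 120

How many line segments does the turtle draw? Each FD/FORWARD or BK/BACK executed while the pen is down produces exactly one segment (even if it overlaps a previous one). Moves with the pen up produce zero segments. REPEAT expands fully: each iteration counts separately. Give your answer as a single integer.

Answer: 3

Derivation:
Executing turtle program step by step:
Start: pos=(0,0), heading=0, pen down
REPEAT 3 [
  -- iteration 1/3 --
  FD 13: (0,0) -> (13,0) [heading=0, draw]
  LT 150: heading 0 -> 150
  LT 120: heading 150 -> 270
  -- iteration 2/3 --
  FD 13: (13,0) -> (13,-13) [heading=270, draw]
  LT 150: heading 270 -> 60
  LT 120: heading 60 -> 180
  -- iteration 3/3 --
  FD 13: (13,-13) -> (0,-13) [heading=180, draw]
  LT 150: heading 180 -> 330
  LT 120: heading 330 -> 90
]
RT 120: heading 90 -> 330
Final: pos=(0,-13), heading=330, 3 segment(s) drawn
Segments drawn: 3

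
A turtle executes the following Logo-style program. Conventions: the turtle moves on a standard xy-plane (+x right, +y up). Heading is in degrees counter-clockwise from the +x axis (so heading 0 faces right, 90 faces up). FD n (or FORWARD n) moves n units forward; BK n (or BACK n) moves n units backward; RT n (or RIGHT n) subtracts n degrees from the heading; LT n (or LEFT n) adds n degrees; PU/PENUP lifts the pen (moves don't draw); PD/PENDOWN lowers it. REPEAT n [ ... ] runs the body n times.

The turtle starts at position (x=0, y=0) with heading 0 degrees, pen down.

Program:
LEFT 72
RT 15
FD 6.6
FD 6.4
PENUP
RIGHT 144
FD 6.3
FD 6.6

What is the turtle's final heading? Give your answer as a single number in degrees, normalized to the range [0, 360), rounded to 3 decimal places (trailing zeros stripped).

Answer: 273

Derivation:
Executing turtle program step by step:
Start: pos=(0,0), heading=0, pen down
LT 72: heading 0 -> 72
RT 15: heading 72 -> 57
FD 6.6: (0,0) -> (3.595,5.535) [heading=57, draw]
FD 6.4: (3.595,5.535) -> (7.08,10.903) [heading=57, draw]
PU: pen up
RT 144: heading 57 -> 273
FD 6.3: (7.08,10.903) -> (7.41,4.611) [heading=273, move]
FD 6.6: (7.41,4.611) -> (7.755,-1.98) [heading=273, move]
Final: pos=(7.755,-1.98), heading=273, 2 segment(s) drawn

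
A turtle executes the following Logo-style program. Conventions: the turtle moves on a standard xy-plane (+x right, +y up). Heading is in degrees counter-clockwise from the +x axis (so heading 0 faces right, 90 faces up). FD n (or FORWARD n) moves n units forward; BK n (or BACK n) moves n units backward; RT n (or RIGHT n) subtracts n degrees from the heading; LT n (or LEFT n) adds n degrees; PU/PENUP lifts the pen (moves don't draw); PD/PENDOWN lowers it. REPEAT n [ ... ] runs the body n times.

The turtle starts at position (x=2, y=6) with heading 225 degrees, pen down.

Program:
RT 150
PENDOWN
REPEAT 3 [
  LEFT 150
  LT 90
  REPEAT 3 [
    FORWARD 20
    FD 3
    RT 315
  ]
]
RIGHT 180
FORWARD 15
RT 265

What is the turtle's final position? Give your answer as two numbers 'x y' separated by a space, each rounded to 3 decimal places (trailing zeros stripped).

Answer: 166.75 35.144

Derivation:
Executing turtle program step by step:
Start: pos=(2,6), heading=225, pen down
RT 150: heading 225 -> 75
PD: pen down
REPEAT 3 [
  -- iteration 1/3 --
  LT 150: heading 75 -> 225
  LT 90: heading 225 -> 315
  REPEAT 3 [
    -- iteration 1/3 --
    FD 20: (2,6) -> (16.142,-8.142) [heading=315, draw]
    FD 3: (16.142,-8.142) -> (18.263,-10.263) [heading=315, draw]
    RT 315: heading 315 -> 0
    -- iteration 2/3 --
    FD 20: (18.263,-10.263) -> (38.263,-10.263) [heading=0, draw]
    FD 3: (38.263,-10.263) -> (41.263,-10.263) [heading=0, draw]
    RT 315: heading 0 -> 45
    -- iteration 3/3 --
    FD 20: (41.263,-10.263) -> (55.406,3.879) [heading=45, draw]
    FD 3: (55.406,3.879) -> (57.527,6) [heading=45, draw]
    RT 315: heading 45 -> 90
  ]
  -- iteration 2/3 --
  LT 150: heading 90 -> 240
  LT 90: heading 240 -> 330
  REPEAT 3 [
    -- iteration 1/3 --
    FD 20: (57.527,6) -> (74.847,-4) [heading=330, draw]
    FD 3: (74.847,-4) -> (77.445,-5.5) [heading=330, draw]
    RT 315: heading 330 -> 15
    -- iteration 2/3 --
    FD 20: (77.445,-5.5) -> (96.764,-0.324) [heading=15, draw]
    FD 3: (96.764,-0.324) -> (99.662,0.453) [heading=15, draw]
    RT 315: heading 15 -> 60
    -- iteration 3/3 --
    FD 20: (99.662,0.453) -> (109.662,17.773) [heading=60, draw]
    FD 3: (109.662,17.773) -> (111.162,20.371) [heading=60, draw]
    RT 315: heading 60 -> 105
  ]
  -- iteration 3/3 --
  LT 150: heading 105 -> 255
  LT 90: heading 255 -> 345
  REPEAT 3 [
    -- iteration 1/3 --
    FD 20: (111.162,20.371) -> (130.48,15.195) [heading=345, draw]
    FD 3: (130.48,15.195) -> (133.378,14.419) [heading=345, draw]
    RT 315: heading 345 -> 30
    -- iteration 2/3 --
    FD 20: (133.378,14.419) -> (150.699,24.419) [heading=30, draw]
    FD 3: (150.699,24.419) -> (153.297,25.919) [heading=30, draw]
    RT 315: heading 30 -> 75
    -- iteration 3/3 --
    FD 20: (153.297,25.919) -> (158.473,45.237) [heading=75, draw]
    FD 3: (158.473,45.237) -> (159.25,48.135) [heading=75, draw]
    RT 315: heading 75 -> 120
  ]
]
RT 180: heading 120 -> 300
FD 15: (159.25,48.135) -> (166.75,35.144) [heading=300, draw]
RT 265: heading 300 -> 35
Final: pos=(166.75,35.144), heading=35, 19 segment(s) drawn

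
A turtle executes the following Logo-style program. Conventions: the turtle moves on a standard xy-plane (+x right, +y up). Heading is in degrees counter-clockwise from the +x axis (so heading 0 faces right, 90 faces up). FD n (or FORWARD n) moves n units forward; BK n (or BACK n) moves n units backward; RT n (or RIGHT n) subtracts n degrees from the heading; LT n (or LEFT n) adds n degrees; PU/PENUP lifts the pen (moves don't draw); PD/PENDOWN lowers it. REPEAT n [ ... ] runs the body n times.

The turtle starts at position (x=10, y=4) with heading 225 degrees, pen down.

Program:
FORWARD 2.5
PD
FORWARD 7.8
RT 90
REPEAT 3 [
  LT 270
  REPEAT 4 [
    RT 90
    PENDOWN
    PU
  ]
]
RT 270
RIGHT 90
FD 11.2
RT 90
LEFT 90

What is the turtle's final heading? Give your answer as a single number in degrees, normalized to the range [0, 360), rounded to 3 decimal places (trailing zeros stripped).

Executing turtle program step by step:
Start: pos=(10,4), heading=225, pen down
FD 2.5: (10,4) -> (8.232,2.232) [heading=225, draw]
PD: pen down
FD 7.8: (8.232,2.232) -> (2.717,-3.283) [heading=225, draw]
RT 90: heading 225 -> 135
REPEAT 3 [
  -- iteration 1/3 --
  LT 270: heading 135 -> 45
  REPEAT 4 [
    -- iteration 1/4 --
    RT 90: heading 45 -> 315
    PD: pen down
    PU: pen up
    -- iteration 2/4 --
    RT 90: heading 315 -> 225
    PD: pen down
    PU: pen up
    -- iteration 3/4 --
    RT 90: heading 225 -> 135
    PD: pen down
    PU: pen up
    -- iteration 4/4 --
    RT 90: heading 135 -> 45
    PD: pen down
    PU: pen up
  ]
  -- iteration 2/3 --
  LT 270: heading 45 -> 315
  REPEAT 4 [
    -- iteration 1/4 --
    RT 90: heading 315 -> 225
    PD: pen down
    PU: pen up
    -- iteration 2/4 --
    RT 90: heading 225 -> 135
    PD: pen down
    PU: pen up
    -- iteration 3/4 --
    RT 90: heading 135 -> 45
    PD: pen down
    PU: pen up
    -- iteration 4/4 --
    RT 90: heading 45 -> 315
    PD: pen down
    PU: pen up
  ]
  -- iteration 3/3 --
  LT 270: heading 315 -> 225
  REPEAT 4 [
    -- iteration 1/4 --
    RT 90: heading 225 -> 135
    PD: pen down
    PU: pen up
    -- iteration 2/4 --
    RT 90: heading 135 -> 45
    PD: pen down
    PU: pen up
    -- iteration 3/4 --
    RT 90: heading 45 -> 315
    PD: pen down
    PU: pen up
    -- iteration 4/4 --
    RT 90: heading 315 -> 225
    PD: pen down
    PU: pen up
  ]
]
RT 270: heading 225 -> 315
RT 90: heading 315 -> 225
FD 11.2: (2.717,-3.283) -> (-5.203,-11.203) [heading=225, move]
RT 90: heading 225 -> 135
LT 90: heading 135 -> 225
Final: pos=(-5.203,-11.203), heading=225, 2 segment(s) drawn

Answer: 225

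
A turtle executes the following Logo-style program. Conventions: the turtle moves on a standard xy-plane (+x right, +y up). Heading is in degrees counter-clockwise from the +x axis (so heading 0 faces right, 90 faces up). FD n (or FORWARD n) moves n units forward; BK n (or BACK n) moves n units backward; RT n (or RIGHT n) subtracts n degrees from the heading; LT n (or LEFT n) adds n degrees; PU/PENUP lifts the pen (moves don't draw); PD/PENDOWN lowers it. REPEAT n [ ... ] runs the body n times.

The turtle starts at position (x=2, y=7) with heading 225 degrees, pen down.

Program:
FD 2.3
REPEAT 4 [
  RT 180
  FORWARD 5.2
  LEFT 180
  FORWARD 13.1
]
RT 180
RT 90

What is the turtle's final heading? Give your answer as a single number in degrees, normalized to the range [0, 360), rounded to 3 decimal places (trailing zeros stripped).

Executing turtle program step by step:
Start: pos=(2,7), heading=225, pen down
FD 2.3: (2,7) -> (0.374,5.374) [heading=225, draw]
REPEAT 4 [
  -- iteration 1/4 --
  RT 180: heading 225 -> 45
  FD 5.2: (0.374,5.374) -> (4.051,9.051) [heading=45, draw]
  LT 180: heading 45 -> 225
  FD 13.1: (4.051,9.051) -> (-5.212,-0.212) [heading=225, draw]
  -- iteration 2/4 --
  RT 180: heading 225 -> 45
  FD 5.2: (-5.212,-0.212) -> (-1.536,3.464) [heading=45, draw]
  LT 180: heading 45 -> 225
  FD 13.1: (-1.536,3.464) -> (-10.799,-5.799) [heading=225, draw]
  -- iteration 3/4 --
  RT 180: heading 225 -> 45
  FD 5.2: (-10.799,-5.799) -> (-7.122,-2.122) [heading=45, draw]
  LT 180: heading 45 -> 225
  FD 13.1: (-7.122,-2.122) -> (-16.385,-11.385) [heading=225, draw]
  -- iteration 4/4 --
  RT 180: heading 225 -> 45
  FD 5.2: (-16.385,-11.385) -> (-12.708,-7.708) [heading=45, draw]
  LT 180: heading 45 -> 225
  FD 13.1: (-12.708,-7.708) -> (-21.971,-16.971) [heading=225, draw]
]
RT 180: heading 225 -> 45
RT 90: heading 45 -> 315
Final: pos=(-21.971,-16.971), heading=315, 9 segment(s) drawn

Answer: 315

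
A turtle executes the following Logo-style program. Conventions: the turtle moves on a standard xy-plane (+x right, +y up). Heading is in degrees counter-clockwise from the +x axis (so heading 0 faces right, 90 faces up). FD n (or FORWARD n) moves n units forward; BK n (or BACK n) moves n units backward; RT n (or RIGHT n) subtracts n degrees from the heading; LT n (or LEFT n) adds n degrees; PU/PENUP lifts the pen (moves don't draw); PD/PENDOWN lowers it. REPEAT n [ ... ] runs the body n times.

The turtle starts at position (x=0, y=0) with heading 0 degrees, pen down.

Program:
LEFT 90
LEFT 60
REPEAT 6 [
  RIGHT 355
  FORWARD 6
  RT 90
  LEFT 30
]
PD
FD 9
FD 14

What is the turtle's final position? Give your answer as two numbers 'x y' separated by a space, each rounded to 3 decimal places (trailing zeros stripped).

Answer: -19.793 1.011

Derivation:
Executing turtle program step by step:
Start: pos=(0,0), heading=0, pen down
LT 90: heading 0 -> 90
LT 60: heading 90 -> 150
REPEAT 6 [
  -- iteration 1/6 --
  RT 355: heading 150 -> 155
  FD 6: (0,0) -> (-5.438,2.536) [heading=155, draw]
  RT 90: heading 155 -> 65
  LT 30: heading 65 -> 95
  -- iteration 2/6 --
  RT 355: heading 95 -> 100
  FD 6: (-5.438,2.536) -> (-6.48,8.445) [heading=100, draw]
  RT 90: heading 100 -> 10
  LT 30: heading 10 -> 40
  -- iteration 3/6 --
  RT 355: heading 40 -> 45
  FD 6: (-6.48,8.445) -> (-2.237,12.687) [heading=45, draw]
  RT 90: heading 45 -> 315
  LT 30: heading 315 -> 345
  -- iteration 4/6 --
  RT 355: heading 345 -> 350
  FD 6: (-2.237,12.687) -> (3.672,11.645) [heading=350, draw]
  RT 90: heading 350 -> 260
  LT 30: heading 260 -> 290
  -- iteration 5/6 --
  RT 355: heading 290 -> 295
  FD 6: (3.672,11.645) -> (6.207,6.207) [heading=295, draw]
  RT 90: heading 295 -> 205
  LT 30: heading 205 -> 235
  -- iteration 6/6 --
  RT 355: heading 235 -> 240
  FD 6: (6.207,6.207) -> (3.207,1.011) [heading=240, draw]
  RT 90: heading 240 -> 150
  LT 30: heading 150 -> 180
]
PD: pen down
FD 9: (3.207,1.011) -> (-5.793,1.011) [heading=180, draw]
FD 14: (-5.793,1.011) -> (-19.793,1.011) [heading=180, draw]
Final: pos=(-19.793,1.011), heading=180, 8 segment(s) drawn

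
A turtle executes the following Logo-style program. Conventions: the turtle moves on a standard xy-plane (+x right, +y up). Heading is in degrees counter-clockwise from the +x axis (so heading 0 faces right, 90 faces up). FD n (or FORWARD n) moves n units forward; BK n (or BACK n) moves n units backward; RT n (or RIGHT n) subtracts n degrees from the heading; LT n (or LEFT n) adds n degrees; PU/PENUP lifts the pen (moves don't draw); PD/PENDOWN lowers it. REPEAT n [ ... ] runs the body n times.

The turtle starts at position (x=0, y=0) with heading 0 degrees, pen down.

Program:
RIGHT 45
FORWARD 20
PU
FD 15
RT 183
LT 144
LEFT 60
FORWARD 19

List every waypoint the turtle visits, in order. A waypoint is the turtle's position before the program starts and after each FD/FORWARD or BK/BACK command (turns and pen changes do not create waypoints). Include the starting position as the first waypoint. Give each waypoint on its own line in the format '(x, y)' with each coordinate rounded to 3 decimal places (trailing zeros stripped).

Executing turtle program step by step:
Start: pos=(0,0), heading=0, pen down
RT 45: heading 0 -> 315
FD 20: (0,0) -> (14.142,-14.142) [heading=315, draw]
PU: pen up
FD 15: (14.142,-14.142) -> (24.749,-24.749) [heading=315, move]
RT 183: heading 315 -> 132
LT 144: heading 132 -> 276
LT 60: heading 276 -> 336
FD 19: (24.749,-24.749) -> (42.106,-32.477) [heading=336, move]
Final: pos=(42.106,-32.477), heading=336, 1 segment(s) drawn
Waypoints (4 total):
(0, 0)
(14.142, -14.142)
(24.749, -24.749)
(42.106, -32.477)

Answer: (0, 0)
(14.142, -14.142)
(24.749, -24.749)
(42.106, -32.477)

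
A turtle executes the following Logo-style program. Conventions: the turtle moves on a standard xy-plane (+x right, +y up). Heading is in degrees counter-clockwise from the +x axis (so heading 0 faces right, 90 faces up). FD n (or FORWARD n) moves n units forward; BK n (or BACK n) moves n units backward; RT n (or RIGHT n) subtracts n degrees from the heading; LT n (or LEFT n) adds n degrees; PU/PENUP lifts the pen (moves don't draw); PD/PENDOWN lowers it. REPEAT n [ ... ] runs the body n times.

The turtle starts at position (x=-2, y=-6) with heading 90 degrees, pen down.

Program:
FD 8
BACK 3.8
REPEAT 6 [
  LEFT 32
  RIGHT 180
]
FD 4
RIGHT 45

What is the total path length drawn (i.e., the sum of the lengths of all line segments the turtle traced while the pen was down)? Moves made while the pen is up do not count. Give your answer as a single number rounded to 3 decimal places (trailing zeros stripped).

Answer: 15.8

Derivation:
Executing turtle program step by step:
Start: pos=(-2,-6), heading=90, pen down
FD 8: (-2,-6) -> (-2,2) [heading=90, draw]
BK 3.8: (-2,2) -> (-2,-1.8) [heading=90, draw]
REPEAT 6 [
  -- iteration 1/6 --
  LT 32: heading 90 -> 122
  RT 180: heading 122 -> 302
  -- iteration 2/6 --
  LT 32: heading 302 -> 334
  RT 180: heading 334 -> 154
  -- iteration 3/6 --
  LT 32: heading 154 -> 186
  RT 180: heading 186 -> 6
  -- iteration 4/6 --
  LT 32: heading 6 -> 38
  RT 180: heading 38 -> 218
  -- iteration 5/6 --
  LT 32: heading 218 -> 250
  RT 180: heading 250 -> 70
  -- iteration 6/6 --
  LT 32: heading 70 -> 102
  RT 180: heading 102 -> 282
]
FD 4: (-2,-1.8) -> (-1.168,-5.713) [heading=282, draw]
RT 45: heading 282 -> 237
Final: pos=(-1.168,-5.713), heading=237, 3 segment(s) drawn

Segment lengths:
  seg 1: (-2,-6) -> (-2,2), length = 8
  seg 2: (-2,2) -> (-2,-1.8), length = 3.8
  seg 3: (-2,-1.8) -> (-1.168,-5.713), length = 4
Total = 15.8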